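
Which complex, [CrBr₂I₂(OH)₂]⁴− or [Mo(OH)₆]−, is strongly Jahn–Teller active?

[CrBr₂I₂(OH)₂]⁴−

[CrBr₂I₂(OH)₂]⁴−: Summing ligand charges against the −4 overall charge gives an oxidation state of +2 for chromium. Cr sits in group 6, so the d-electron count is 6 − 2 = 4. Bromide, hydroxide, and iodide are weak-field ligands for a first-row metal, so the complex is high-spin. The t₂g³e_g¹ (high-spin) configuration has an unevenly filled e_g set; the Jahn–Teller theorem predicts a tetragonal distortion (typically axial elongation) to lift the degeneracy.
[Mo(OH)₆]−: Each hydroxide is −1; balancing the −1 overall charge requires Mo(V). Group 6 minus oxidation state 5 gives a d¹ configuration. The d¹ configuration leaves the e_g set evenly filled (or empty) — no strong Jahn–Teller driving force.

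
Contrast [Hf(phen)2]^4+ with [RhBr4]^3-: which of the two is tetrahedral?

For [Hf(phen)2]^4+: 1,10-phenanthroline is neutral; balancing the +4 overall charge requires Hf(IV). Hf sits in group 4, so the d-electron count is 4 − 4 = 0. A d⁰ ion has no crystal-field stabilisation preference between square planar and tetrahedral, so four ligands adopt the sterically favoured tetrahedral geometry. → tetrahedral.
For [RhBr4]^3-: Summing ligand charges against the −3 overall charge gives an oxidation state of +1 for rhodium. Rhodium is a group-9 element; Rh(I) is therefore d⁸. A 4d d⁸ ion has a large crystal-field splitting; square planar leaves the high-energy d_{x²−y²} orbital empty and maximises CFSE. → square planar.

[Hf(phen)2]^4+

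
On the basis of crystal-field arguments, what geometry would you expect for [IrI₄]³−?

Ligand charges: each iodide is −1. With an overall charge of −3 the iridium centre must be in the +1 oxidation state.
Iridium is a group-9 element; Ir(I) is therefore d⁸.
Coordination number: 4.
A 5d d⁸ ion has a large crystal-field splitting; square planar leaves the high-energy d_{x²−y²} orbital empty and maximises CFSE.

square planar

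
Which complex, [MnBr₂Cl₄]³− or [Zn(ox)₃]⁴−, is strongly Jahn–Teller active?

[MnBr₂Cl₄]³−: Ligand charges: each bromide is −1; each chloride is −1. With an overall charge of −3 the manganese centre must be in the +3 oxidation state. Manganese is a group-7 element; Mn(III) is therefore d⁴. Bromide and chloride are weak-field ligands for a first-row metal, so the complex is high-spin. The t₂g³e_g¹ (high-spin) configuration has an unevenly filled e_g set; the Jahn–Teller theorem predicts a tetragonal distortion (typically axial elongation) to lift the degeneracy.
[Zn(ox)₃]⁴−: Ligand charges: each oxalate is −2. With an overall charge of −4 the zinc centre must be in the +2 oxidation state. Zinc is a group-12 element; Zn(II) is therefore d¹⁰. The d¹⁰ configuration leaves the e_g set evenly filled (or empty) — no strong Jahn–Teller driving force.

[MnBr₂Cl₄]³−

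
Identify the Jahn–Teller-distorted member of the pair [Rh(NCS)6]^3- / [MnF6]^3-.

[MnF6]^3-

[Rh(NCS)6]^3-: Summing ligand charges against the −3 overall charge gives an oxidation state of +3 for rhodium. Rh sits in group 9, so the d-electron count is 9 − 3 = 6. A 4d ion has a large Δₒ and is invariably low-spin. The d⁶ configuration leaves the e_g set evenly filled (or empty) — no strong Jahn–Teller driving force.
[MnF6]^3-: Ligand charges: each fluoride is −1. With an overall charge of −3 the manganese centre must be in the +3 oxidation state. Mn sits in group 7, so the d-electron count is 7 − 3 = 4. Fluoride is a weak-field ligand for a first-row metal, so the complex is high-spin. The t₂g³e_g¹ (high-spin) configuration has an unevenly filled e_g set; the Jahn–Teller theorem predicts a tetragonal distortion (typically axial elongation) to lift the degeneracy.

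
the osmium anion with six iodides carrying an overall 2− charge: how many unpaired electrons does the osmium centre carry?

2 unpaired electrons

Ligand charges: each iodide is −1. With an overall charge of −2 the osmium centre must be in the +4 oxidation state.
Group 8 minus oxidation state 4 gives a d⁴ configuration.
The spin state decides the count: a 5d ion has a large Δₒ and is invariably low-spin.
An octahedral low-spin d⁴ ion is t₂g⁴e_g⁰, giving 2 unpaired electrons.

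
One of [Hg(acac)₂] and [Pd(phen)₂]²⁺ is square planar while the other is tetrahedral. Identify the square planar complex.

[Pd(phen)₂]²⁺

For [Hg(acac)₂]: Summing ligand charges against the 0 overall charge gives an oxidation state of +2 for mercury. Group 12 minus oxidation state 2 gives a d¹⁰ configuration. A d¹⁰ ion has no crystal-field stabilisation preference between square planar and tetrahedral, so four ligands adopt the sterically favoured tetrahedral geometry. → tetrahedral.
For [Pd(phen)₂]²⁺: Summing ligand charges against the +2 overall charge gives an oxidation state of +2 for palladium. Group 10 minus oxidation state 2 gives a d⁸ configuration. A 4d d⁸ ion has a large crystal-field splitting; square planar leaves the high-energy d_{x²−y²} orbital empty and maximises CFSE. → square planar.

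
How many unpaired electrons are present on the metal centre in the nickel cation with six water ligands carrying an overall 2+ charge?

Summing ligand charges against the +2 overall charge gives an oxidation state of +2 for nickel.
Ni sits in group 10, so the d-electron count is 10 − 2 = 8.
In an octahedral field the d⁸ configuration is t₂g⁶e_g² (only one arrangement possible), giving 2 unpaired electrons.

2 unpaired electrons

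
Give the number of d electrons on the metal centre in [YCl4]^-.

d0

Summing ligand charges against the −1 overall charge gives an oxidation state of +3 for yttrium.
Y sits in group 3, so the d-electron count is 3 − 3 = 0.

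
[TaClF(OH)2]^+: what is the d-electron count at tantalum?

Summing ligand charges against the +1 overall charge gives an oxidation state of +5 for tantalum.
Group 5 minus oxidation state 5 gives a d⁰ configuration.

d0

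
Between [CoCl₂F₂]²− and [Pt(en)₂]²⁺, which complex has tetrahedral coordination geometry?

[CoCl₂F₂]²−

For [CoCl₂F₂]²−: Summing ligand charges against the −2 overall charge gives an oxidation state of +2 for cobalt. Group 9 minus oxidation state 2 gives a d⁷ configuration. For a high-spin 3d d⁷ ion with weak-field ligands the small Δₜ gives little square-planar CFSE advantage, so four ligands adopt the sterically favoured tetrahedral geometry. → tetrahedral.
For [Pt(en)₂]²⁺: Ethylenediamine is neutral; balancing the +2 overall charge requires Pt(II). Platinum is a group-10 element; Pt(II) is therefore d⁸. A 5d d⁸ ion has a large crystal-field splitting; square planar leaves the high-energy d_{x²−y²} orbital empty and maximises CFSE. → square planar.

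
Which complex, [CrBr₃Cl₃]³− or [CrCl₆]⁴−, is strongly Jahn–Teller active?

[CrCl₆]⁴−

[CrBr₃Cl₃]³−: Summing ligand charges against the −3 overall charge gives an oxidation state of +3 for chromium. Chromium is a group-6 element; Cr(III) is therefore d³. The d³ configuration leaves the e_g set evenly filled (or empty) — no strong Jahn–Teller driving force.
[CrCl₆]⁴−: Ligand charges: each chloride is −1. With an overall charge of −4 the chromium centre must be in the +2 oxidation state. Group 6 minus oxidation state 2 gives a d⁴ configuration. Chloride is a weak-field ligand for a first-row metal, so the complex is high-spin. The t₂g³e_g¹ (high-spin) configuration has an unevenly filled e_g set; the Jahn–Teller theorem predicts a tetragonal distortion (typically axial elongation) to lift the degeneracy.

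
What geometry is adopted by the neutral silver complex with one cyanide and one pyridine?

Ligand charges: each cyanide is −1; pyridine is neutral. With an overall charge of 0 the silver centre must be in the +1 oxidation state.
Group 11 minus oxidation state 1 gives a d¹⁰ configuration.
Coordination number: 2.
A d¹⁰ ion with only two ligands adopts a linear arrangement (sp hybridisation; no CFSE preference).

linear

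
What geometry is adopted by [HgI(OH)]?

linear

Ligand charges: each iodide is −1; each hydroxide is −1. With an overall charge of 0 the mercury centre must be in the +2 oxidation state.
Mercury is a group-12 element; Hg(II) is therefore d¹⁰.
Coordination number: 2.
A d¹⁰ ion with only two ligands adopts a linear arrangement (sp hybridisation; no CFSE preference).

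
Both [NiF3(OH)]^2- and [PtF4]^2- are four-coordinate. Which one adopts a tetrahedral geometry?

For [NiF3(OH)]^2-: Each fluoride is −1; each hydroxide is −1; balancing the −2 overall charge requires Ni(II). Ni sits in group 10, so the d-electron count is 10 − 2 = 8. Fluoride and hydroxide are weak-field ligands. With weak-field ligands the CFSE gain from square planar is small, so a 3d d⁸ ion takes the sterically preferred tetrahedral geometry. → tetrahedral.
For [PtF4]^2-: Each fluoride is −1; balancing the −2 overall charge requires Pt(II). Group 10 minus oxidation state 2 gives a d⁸ configuration. A 5d d⁸ ion has a large crystal-field splitting; square planar leaves the high-energy d_{x²−y²} orbital empty and maximises CFSE. → square planar.

[NiF3(OH)]^2-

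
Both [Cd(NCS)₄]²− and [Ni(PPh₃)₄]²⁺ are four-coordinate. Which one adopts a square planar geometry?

[Ni(PPh₃)₄]²⁺

For [Cd(NCS)₄]²−: Each isothiocyanate is −1; balancing the −2 overall charge requires Cd(II). Group 12 minus oxidation state 2 gives a d¹⁰ configuration. A d¹⁰ ion has no crystal-field stabilisation preference between square planar and tetrahedral, so four ligands adopt the sterically favoured tetrahedral geometry. → tetrahedral.
For [Ni(PPh₃)₄]²⁺: Ligand charges: triphenylphosphine is neutral. With an overall charge of +2 the nickel centre must be in the +2 oxidation state. Nickel is a group-10 element; Ni(II) is therefore d⁸. Triphenylphosphine is a strong-field ligand (high in the spectrochemical series). A 3d d⁸ ion with strong-field ligands gains enough CFSE to favour square planar over tetrahedral. → square planar.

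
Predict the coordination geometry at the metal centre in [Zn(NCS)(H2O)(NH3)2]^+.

Summing ligand charges against the +1 overall charge gives an oxidation state of +2 for zinc.
Zinc is a group-12 element; Zn(II) is therefore d¹⁰.
Coordination number: 4.
A d¹⁰ ion has no crystal-field stabilisation preference between square planar and tetrahedral, so four ligands adopt the sterically favoured tetrahedral geometry.

tetrahedral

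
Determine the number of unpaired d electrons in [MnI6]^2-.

3

Summing ligand charges against the −2 overall charge gives an oxidation state of +4 for manganese.
Manganese is a group-7 element; Mn(IV) is therefore d³.
In an octahedral field the d³ configuration is t₂g³e_g⁰ (only one arrangement possible), giving 3 unpaired electrons.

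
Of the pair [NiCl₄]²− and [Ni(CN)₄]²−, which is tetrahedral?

[NiCl₄]²−

For [NiCl₄]²−: Ligand charges: each chloride is −1. With an overall charge of −2 the nickel centre must be in the +2 oxidation state. Group 10 minus oxidation state 2 gives a d⁸ configuration. Chloride is a weak-field ligand. With weak-field ligands the CFSE gain from square planar is small, so a 3d d⁸ ion takes the sterically preferred tetrahedral geometry. → tetrahedral.
For [Ni(CN)₄]²−: Ligand charges: each cyanide is −1. With an overall charge of −2 the nickel centre must be in the +2 oxidation state. Ni sits in group 10, so the d-electron count is 10 − 2 = 8. Cyanide is a strong-field ligand (high in the spectrochemical series). A 3d d⁸ ion with strong-field ligands gains enough CFSE to favour square planar over tetrahedral. → square planar.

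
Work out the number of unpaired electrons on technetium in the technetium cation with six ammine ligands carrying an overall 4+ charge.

Summing ligand charges against the +4 overall charge gives an oxidation state of +4 for technetium.
Tc sits in group 7, so the d-electron count is 7 − 4 = 3.
In an octahedral field the d³ configuration is t₂g³e_g⁰ (only one arrangement possible), giving 3 unpaired electrons.

3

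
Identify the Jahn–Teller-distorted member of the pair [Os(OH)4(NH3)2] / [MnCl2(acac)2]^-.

[Os(OH)4(NH3)2]: Summing ligand charges against the 0 overall charge gives an oxidation state of +4 for osmium. Osmium is a group-8 element; Os(IV) is therefore d⁴. A 5d ion has a large Δₒ and is invariably low-spin. The d⁴ configuration leaves the e_g set evenly filled (or empty) — no strong Jahn–Teller driving force.
[MnCl2(acac)2]^-: Ligand charges: each chloride is −1; each acetylacetonate is −1. With an overall charge of −1 the manganese centre must be in the +3 oxidation state. Manganese is a group-7 element; Mn(III) is therefore d⁴. Acetylacetonate and chloride are weak-field ligands for a first-row metal, so the complex is high-spin. The t₂g³e_g¹ (high-spin) configuration has an unevenly filled e_g set; the Jahn–Teller theorem predicts a tetragonal distortion (typically axial elongation) to lift the degeneracy.

[MnCl2(acac)2]^-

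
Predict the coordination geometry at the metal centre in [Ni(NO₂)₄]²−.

Each nitro (N-bound nitrite) is −1; balancing the −2 overall charge requires Ni(II).
Nickel is a group-10 element; Ni(II) is therefore d⁸.
With 4 monodentate ligands the coordination number is 4.
Nitro (N-bound nitrite) is a strong-field ligand (high in the spectrochemical series).
A 3d d⁸ ion with strong-field ligands gains enough CFSE to favour square planar over tetrahedral.

square planar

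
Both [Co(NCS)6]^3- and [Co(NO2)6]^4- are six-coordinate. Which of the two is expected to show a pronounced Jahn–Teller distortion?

[Co(NO2)6]^4-

[Co(NCS)6]^3-: Summing ligand charges against the −3 overall charge gives an oxidation state of +3 for cobalt. Cobalt is a group-9 element; Co(III) is therefore d⁶. Co(III) has an exceptionally large octahedral splitting and is low-spin with essentially every ligand except fluoride. The d⁶ configuration leaves the e_g set evenly filled (or empty) — no strong Jahn–Teller driving force.
[Co(NO2)6]^4-: Ligand charges: each nitro (N-bound nitrite) is −1. With an overall charge of −4 the cobalt centre must be in the +2 oxidation state. Cobalt is a group-9 element; Co(II) is therefore d⁷. Nitro (N-bound nitrite) is a strong-field ligand (high in the spectrochemical series) for a first-row metal, so the complex is low-spin. The t₂g⁶e_g¹ (low-spin) configuration has an unevenly filled e_g set; the Jahn–Teller theorem predicts a tetragonal distortion (typically axial elongation) to lift the degeneracy.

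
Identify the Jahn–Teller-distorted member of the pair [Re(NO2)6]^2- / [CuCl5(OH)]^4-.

[CuCl5(OH)]^4-

[Re(NO2)6]^2-: Summing ligand charges against the −2 overall charge gives an oxidation state of +4 for rhenium. Rhenium is a group-7 element; Re(IV) is therefore d³. The d³ configuration leaves the e_g set evenly filled (or empty) — no strong Jahn–Teller driving force.
[CuCl5(OH)]^4-: Ligand charges: each chloride is −1; each hydroxide is −1. With an overall charge of −4 the copper centre must be in the +2 oxidation state. Copper is a group-11 element; Cu(II) is therefore d⁹. The t₂g⁶e_g³ configuration has an unevenly filled e_g set; the Jahn–Teller theorem predicts a tetragonal distortion (typically axial elongation) to lift the degeneracy.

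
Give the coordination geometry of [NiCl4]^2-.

Each chloride is −1; balancing the −2 overall charge requires Ni(II).
Group 10 minus oxidation state 2 gives a d⁸ configuration.
Coordination number: 4.
Chloride is a weak-field ligand.
With weak-field ligands the CFSE gain from square planar is small, so a 3d d⁸ ion takes the sterically preferred tetrahedral geometry.

tetrahedral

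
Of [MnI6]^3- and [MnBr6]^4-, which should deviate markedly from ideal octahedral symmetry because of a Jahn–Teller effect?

[MnI6]^3-

[MnI6]^3-: Each iodide is −1; balancing the −3 overall charge requires Mn(III). Mn sits in group 7, so the d-electron count is 7 − 3 = 4. Iodide is a weak-field ligand for a first-row metal, so the complex is high-spin. The t₂g³e_g¹ (high-spin) configuration has an unevenly filled e_g set; the Jahn–Teller theorem predicts a tetragonal distortion (typically axial elongation) to lift the degeneracy.
[MnBr6]^4-: Summing ligand charges against the −4 overall charge gives an oxidation state of +2 for manganese. Mn sits in group 7, so the d-electron count is 7 − 2 = 5. Bromide is a weak-field ligand for a first-row metal, so the complex is high-spin. The d⁵ configuration leaves the e_g set evenly filled (or empty) — no strong Jahn–Teller driving force.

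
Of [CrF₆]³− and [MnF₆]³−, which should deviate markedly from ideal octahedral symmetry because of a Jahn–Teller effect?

[CrF₆]³−: Summing ligand charges against the −3 overall charge gives an oxidation state of +3 for chromium. Cr sits in group 6, so the d-electron count is 6 − 3 = 3. The d³ configuration leaves the e_g set evenly filled (or empty) — no strong Jahn–Teller driving force.
[MnF₆]³−: Each fluoride is −1; balancing the −3 overall charge requires Mn(III). Mn sits in group 7, so the d-electron count is 7 − 3 = 4. Fluoride is a weak-field ligand for a first-row metal, so the complex is high-spin. The t₂g³e_g¹ (high-spin) configuration has an unevenly filled e_g set; the Jahn–Teller theorem predicts a tetragonal distortion (typically axial elongation) to lift the degeneracy.

[MnF₆]³−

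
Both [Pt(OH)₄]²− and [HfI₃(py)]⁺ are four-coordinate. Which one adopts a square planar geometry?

[Pt(OH)₄]²−

For [Pt(OH)₄]²−: Summing ligand charges against the −2 overall charge gives an oxidation state of +2 for platinum. Group 10 minus oxidation state 2 gives a d⁸ configuration. A 5d d⁸ ion has a large crystal-field splitting; square planar leaves the high-energy d_{x²−y²} orbital empty and maximises CFSE. → square planar.
For [HfI₃(py)]⁺: Summing ligand charges against the +1 overall charge gives an oxidation state of +4 for hafnium. Hf sits in group 4, so the d-electron count is 4 − 4 = 0. A d⁰ ion has no crystal-field stabilisation preference between square planar and tetrahedral, so four ligands adopt the sterically favoured tetrahedral geometry. → tetrahedral.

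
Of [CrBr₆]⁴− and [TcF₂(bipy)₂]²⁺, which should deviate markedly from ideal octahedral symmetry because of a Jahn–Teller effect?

[CrBr₆]⁴−

[CrBr₆]⁴−: Summing ligand charges against the −4 overall charge gives an oxidation state of +2 for chromium. Cr sits in group 6, so the d-electron count is 6 − 2 = 4. Bromide is a weak-field ligand for a first-row metal, so the complex is high-spin. The t₂g³e_g¹ (high-spin) configuration has an unevenly filled e_g set; the Jahn–Teller theorem predicts a tetragonal distortion (typically axial elongation) to lift the degeneracy.
[TcF₂(bipy)₂]²⁺: Summing ligand charges against the +2 overall charge gives an oxidation state of +4 for technetium. Group 7 minus oxidation state 4 gives a d³ configuration. The d³ configuration leaves the e_g set evenly filled (or empty) — no strong Jahn–Teller driving force.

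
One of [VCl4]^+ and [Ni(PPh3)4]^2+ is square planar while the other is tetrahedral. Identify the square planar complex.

[Ni(PPh3)4]^2+

For [VCl4]^+: Each chloride is −1; balancing the +1 overall charge requires V(V). V sits in group 5, so the d-electron count is 5 − 5 = 0. A d⁰ ion has no crystal-field stabilisation preference between square planar and tetrahedral, so four ligands adopt the sterically favoured tetrahedral geometry. → tetrahedral.
For [Ni(PPh3)4]^2+: Triphenylphosphine is neutral; balancing the +2 overall charge requires Ni(II). Nickel is a group-10 element; Ni(II) is therefore d⁸. Triphenylphosphine is a strong-field ligand (high in the spectrochemical series). A 3d d⁸ ion with strong-field ligands gains enough CFSE to favour square planar over tetrahedral. → square planar.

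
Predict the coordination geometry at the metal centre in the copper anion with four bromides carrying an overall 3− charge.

tetrahedral

Each bromide is −1; balancing the −3 overall charge requires Cu(I).
Cu sits in group 11, so the d-electron count is 11 − 1 = 10.
Coordination number: 4.
A d¹⁰ ion has no crystal-field stabilisation preference between square planar and tetrahedral, so four ligands adopt the sterically favoured tetrahedral geometry.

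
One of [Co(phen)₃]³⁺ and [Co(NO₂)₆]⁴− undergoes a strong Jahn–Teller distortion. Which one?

[Co(NO₂)₆]⁴−

[Co(phen)₃]³⁺: Summing ligand charges against the +3 overall charge gives an oxidation state of +3 for cobalt. Group 9 minus oxidation state 3 gives a d⁶ configuration. Co(III) has an exceptionally large octahedral splitting and is low-spin with essentially every ligand except fluoride. The d⁶ configuration leaves the e_g set evenly filled (or empty) — no strong Jahn–Teller driving force.
[Co(NO₂)₆]⁴−: Each nitro (N-bound nitrite) is −1; balancing the −4 overall charge requires Co(II). Co sits in group 9, so the d-electron count is 9 − 2 = 7. Nitro (N-bound nitrite) is a strong-field ligand (high in the spectrochemical series) for a first-row metal, so the complex is low-spin. The t₂g⁶e_g¹ (low-spin) configuration has an unevenly filled e_g set; the Jahn–Teller theorem predicts a tetragonal distortion (typically axial elongation) to lift the degeneracy.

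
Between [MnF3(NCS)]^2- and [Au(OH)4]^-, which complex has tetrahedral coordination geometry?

[MnF3(NCS)]^2-

For [MnF3(NCS)]^2-: Each fluoride is −1; each isothiocyanate is −1; balancing the −2 overall charge requires Mn(II). Mn sits in group 7, so the d-electron count is 7 − 2 = 5. A high-spin d⁵ ion has zero CFSE in either geometry, so four ligands adopt the sterically favoured tetrahedral geometry. → tetrahedral.
For [Au(OH)4]^-: Each hydroxide is −1; balancing the −1 overall charge requires Au(III). Gold is a group-11 element; Au(III) is therefore d⁸. A 5d d⁸ ion has a large crystal-field splitting; square planar leaves the high-energy d_{x²−y²} orbital empty and maximises CFSE. → square planar.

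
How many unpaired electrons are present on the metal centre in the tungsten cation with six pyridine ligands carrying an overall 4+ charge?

Ligand charges: pyridine is neutral. With an overall charge of +4 the tungsten centre must be in the +4 oxidation state.
Group 6 minus oxidation state 4 gives a d² configuration.
In an octahedral field the d² configuration is t₂g²e_g⁰ (only one arrangement possible), giving 2 unpaired electrons.

2 unpaired electrons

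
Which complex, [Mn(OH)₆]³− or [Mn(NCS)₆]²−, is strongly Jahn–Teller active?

[Mn(OH)₆]³−: Ligand charges: each hydroxide is −1. With an overall charge of −3 the manganese centre must be in the +3 oxidation state. Manganese is a group-7 element; Mn(III) is therefore d⁴. Hydroxide is a weak-field ligand for a first-row metal, so the complex is high-spin. The t₂g³e_g¹ (high-spin) configuration has an unevenly filled e_g set; the Jahn–Teller theorem predicts a tetragonal distortion (typically axial elongation) to lift the degeneracy.
[Mn(NCS)₆]²−: Ligand charges: each isothiocyanate is −1. With an overall charge of −2 the manganese centre must be in the +4 oxidation state. Group 7 minus oxidation state 4 gives a d³ configuration. The d³ configuration leaves the e_g set evenly filled (or empty) — no strong Jahn–Teller driving force.

[Mn(OH)₆]³−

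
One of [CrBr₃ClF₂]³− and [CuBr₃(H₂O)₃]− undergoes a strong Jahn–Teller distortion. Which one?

[CuBr₃(H₂O)₃]−

[CrBr₃ClF₂]³−: Ligand charges: each bromide is −1; each chloride is −1; each fluoride is −1. With an overall charge of −3 the chromium centre must be in the +3 oxidation state. Cr sits in group 6, so the d-electron count is 6 − 3 = 3. The d³ configuration leaves the e_g set evenly filled (or empty) — no strong Jahn–Teller driving force.
[CuBr₃(H₂O)₃]−: Ligand charges: each bromide is −1; water is neutral. With an overall charge of −1 the copper centre must be in the +2 oxidation state. Copper is a group-11 element; Cu(II) is therefore d⁹. The t₂g⁶e_g³ configuration has an unevenly filled e_g set; the Jahn–Teller theorem predicts a tetragonal distortion (typically axial elongation) to lift the degeneracy.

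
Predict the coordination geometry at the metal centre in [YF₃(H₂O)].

tetrahedral

Summing ligand charges against the 0 overall charge gives an oxidation state of +3 for yttrium.
Group 3 minus oxidation state 3 gives a d⁰ configuration.
With 4 monodentate ligands the coordination number is 4.
A d⁰ ion has no crystal-field stabilisation preference between square planar and tetrahedral, so four ligands adopt the sterically favoured tetrahedral geometry.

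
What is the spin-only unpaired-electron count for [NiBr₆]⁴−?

Each bromide is −1; balancing the −4 overall charge requires Ni(II).
Group 10 minus oxidation state 2 gives a d⁸ configuration.
In an octahedral field the d⁸ configuration is t₂g⁶e_g² (only one arrangement possible), giving 2 unpaired electrons.

2 unpaired electrons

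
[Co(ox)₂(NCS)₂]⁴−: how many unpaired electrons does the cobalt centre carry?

Summing ligand charges against the −4 overall charge gives an oxidation state of +2 for cobalt.
Group 9 minus oxidation state 2 gives a d⁷ configuration.
Counting donor atoms: 2×oxalate (bidentate) → 4 donors; 2×isothiocyanate (monodentate) → 2 donors. Coordination number = 6.
The spin state decides the count: Isothiocyanate and oxalate are weak-field ligands for a first-row metal, so the complex is high-spin.
An octahedral high-spin d⁷ ion is t₂g⁵e_g², giving 3 unpaired electrons.

3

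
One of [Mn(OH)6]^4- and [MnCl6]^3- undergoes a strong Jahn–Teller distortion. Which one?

[MnCl6]^3-

[Mn(OH)6]^4-: Each hydroxide is −1; balancing the −4 overall charge requires Mn(II). Mn sits in group 7, so the d-electron count is 7 − 2 = 5. Hydroxide is a weak-field ligand for a first-row metal, so the complex is high-spin. The d⁵ configuration leaves the e_g set evenly filled (or empty) — no strong Jahn–Teller driving force.
[MnCl6]^3-: Ligand charges: each chloride is −1. With an overall charge of −3 the manganese centre must be in the +3 oxidation state. Mn sits in group 7, so the d-electron count is 7 − 3 = 4. Chloride is a weak-field ligand for a first-row metal, so the complex is high-spin. The t₂g³e_g¹ (high-spin) configuration has an unevenly filled e_g set; the Jahn–Teller theorem predicts a tetragonal distortion (typically axial elongation) to lift the degeneracy.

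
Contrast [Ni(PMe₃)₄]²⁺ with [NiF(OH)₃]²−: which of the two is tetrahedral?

For [Ni(PMe₃)₄]²⁺: Ligand charges: trimethylphosphine is neutral. With an overall charge of +2 the nickel centre must be in the +2 oxidation state. Ni sits in group 10, so the d-electron count is 10 − 2 = 8. Trimethylphosphine is a strong-field ligand (high in the spectrochemical series). A 3d d⁸ ion with strong-field ligands gains enough CFSE to favour square planar over tetrahedral. → square planar.
For [NiF(OH)₃]²−: Each fluoride is −1; each hydroxide is −1; balancing the −2 overall charge requires Ni(II). Ni sits in group 10, so the d-electron count is 10 − 2 = 8. Fluoride and hydroxide are weak-field ligands. With weak-field ligands the CFSE gain from square planar is small, so a 3d d⁸ ion takes the sterically preferred tetrahedral geometry. → tetrahedral.

[NiF(OH)₃]²−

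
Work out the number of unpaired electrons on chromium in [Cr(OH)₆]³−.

3 unpaired electrons

Each hydroxide is −1; balancing the −3 overall charge requires Cr(III).
Group 6 minus oxidation state 3 gives a d³ configuration.
In an octahedral field the d³ configuration is t₂g³e_g⁰ (only one arrangement possible), giving 3 unpaired electrons.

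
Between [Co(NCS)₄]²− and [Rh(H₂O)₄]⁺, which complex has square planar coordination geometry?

For [Co(NCS)₄]²−: Each isothiocyanate is −1; balancing the −2 overall charge requires Co(II). Group 9 minus oxidation state 2 gives a d⁷ configuration. For a high-spin 3d d⁷ ion with weak-field ligands the small Δₜ gives little square-planar CFSE advantage, so four ligands adopt the sterically favoured tetrahedral geometry. → tetrahedral.
For [Rh(H₂O)₄]⁺: Ligand charges: water is neutral. With an overall charge of +1 the rhodium centre must be in the +1 oxidation state. Rh sits in group 9, so the d-electron count is 9 − 1 = 8. A 4d d⁸ ion has a large crystal-field splitting; square planar leaves the high-energy d_{x²−y²} orbital empty and maximises CFSE. → square planar.

[Rh(H₂O)₄]⁺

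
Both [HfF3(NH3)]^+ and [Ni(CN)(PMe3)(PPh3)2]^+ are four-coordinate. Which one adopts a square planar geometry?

For [HfF3(NH3)]^+: Summing ligand charges against the +1 overall charge gives an oxidation state of +4 for hafnium. Hafnium is a group-4 element; Hf(IV) is therefore d⁰. A d⁰ ion has no crystal-field stabilisation preference between square planar and tetrahedral, so four ligands adopt the sterically favoured tetrahedral geometry. → tetrahedral.
For [Ni(CN)(PMe3)(PPh3)2]^+: Each cyanide is −1; trimethylphosphine is neutral; triphenylphosphine is neutral; balancing the +1 overall charge requires Ni(II). Nickel is a group-10 element; Ni(II) is therefore d⁸. Cyanide, trimethylphosphine, and triphenylphosphine are strong-field ligands (high in the spectrochemical series). A 3d d⁸ ion with strong-field ligands gains enough CFSE to favour square planar over tetrahedral. → square planar.

[Ni(CN)(PMe3)(PPh3)2]^+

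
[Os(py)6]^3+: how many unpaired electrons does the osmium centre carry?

Summing ligand charges against the +3 overall charge gives an oxidation state of +3 for osmium.
Osmium is a group-8 element; Os(III) is therefore d⁵.
The spin state decides the count: a 5d ion has a large Δₒ and is invariably low-spin.
An octahedral low-spin d⁵ ion is t₂g⁵e_g⁰, giving 1 unpaired electron.

1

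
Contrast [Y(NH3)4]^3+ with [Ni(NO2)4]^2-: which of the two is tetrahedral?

For [Y(NH3)4]^3+: Ligand charges: ammonia is neutral. With an overall charge of +3 the yttrium centre must be in the +3 oxidation state. Yttrium is a group-3 element; Y(III) is therefore d⁰. A d⁰ ion has no crystal-field stabilisation preference between square planar and tetrahedral, so four ligands adopt the sterically favoured tetrahedral geometry. → tetrahedral.
For [Ni(NO2)4]^2-: Ligand charges: each nitro (N-bound nitrite) is −1. With an overall charge of −2 the nickel centre must be in the +2 oxidation state. Nickel is a group-10 element; Ni(II) is therefore d⁸. Nitro (N-bound nitrite) is a strong-field ligand (high in the spectrochemical series). A 3d d⁸ ion with strong-field ligands gains enough CFSE to favour square planar over tetrahedral. → square planar.

[Y(NH3)4]^3+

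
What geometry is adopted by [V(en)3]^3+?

Ligand charges: ethylenediamine is neutral. With an overall charge of +3 the vanadium centre must be in the +3 oxidation state.
V sits in group 5, so the d-electron count is 5 − 3 = 2.
Counting donor atoms: 3×ethylenediamine (bidentate) → 6 donors. Coordination number = 6.
Six donors around a single metal centre give an octahedral coordination sphere.

octahedral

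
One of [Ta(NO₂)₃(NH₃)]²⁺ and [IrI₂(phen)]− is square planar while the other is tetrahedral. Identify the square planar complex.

For [Ta(NO₂)₃(NH₃)]²⁺: Ligand charges: each nitro (N-bound nitrite) is −1; ammonia is neutral. With an overall charge of +2 the tantalum centre must be in the +5 oxidation state. Tantalum is a group-5 element; Ta(V) is therefore d⁰. A d⁰ ion has no crystal-field stabilisation preference between square planar and tetrahedral, so four ligands adopt the sterically favoured tetrahedral geometry. → tetrahedral.
For [IrI₂(phen)]−: Summing ligand charges against the −1 overall charge gives an oxidation state of +1 for iridium. Iridium is a group-9 element; Ir(I) is therefore d⁸. A 5d d⁸ ion has a large crystal-field splitting; square planar leaves the high-energy d_{x²−y²} orbital empty and maximises CFSE. → square planar.

[IrI₂(phen)]−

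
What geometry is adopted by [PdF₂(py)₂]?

square planar

Ligand charges: each fluoride is −1; pyridine is neutral. With an overall charge of 0 the palladium centre must be in the +2 oxidation state.
Group 10 minus oxidation state 2 gives a d⁸ configuration.
With 4 monodentate ligands the coordination number is 4.
A 4d d⁸ ion has a large crystal-field splitting; square planar leaves the high-energy d_{x²−y²} orbital empty and maximises CFSE.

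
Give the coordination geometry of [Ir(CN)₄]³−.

Ligand charges: each cyanide is −1. With an overall charge of −3 the iridium centre must be in the +1 oxidation state.
Group 9 minus oxidation state 1 gives a d⁸ configuration.
Coordination number: 4.
A 5d d⁸ ion has a large crystal-field splitting; square planar leaves the high-energy d_{x²−y²} orbital empty and maximises CFSE.

square planar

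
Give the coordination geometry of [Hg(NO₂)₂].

linear

Each nitro (N-bound nitrite) is −1; balancing the 0 overall charge requires Hg(II).
Mercury is a group-12 element; Hg(II) is therefore d¹⁰.
Coordination number: 2.
A d¹⁰ ion with only two ligands adopts a linear arrangement (sp hybridisation; no CFSE preference).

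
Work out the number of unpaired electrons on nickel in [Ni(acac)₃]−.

2

Ligand charges: each acetylacetonate is −1. With an overall charge of −1 the nickel centre must be in the +2 oxidation state.
Group 10 minus oxidation state 2 gives a d⁸ configuration.
Counting donor atoms: 3×acetylacetonate (bidentate) → 6 donors. Coordination number = 6.
In an octahedral field the d⁸ configuration is t₂g⁶e_g² (only one arrangement possible), giving 2 unpaired electrons.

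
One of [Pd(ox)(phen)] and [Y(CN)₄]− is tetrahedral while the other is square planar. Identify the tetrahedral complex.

[Y(CN)₄]−

For [Pd(ox)(phen)]: Summing ligand charges against the 0 overall charge gives an oxidation state of +2 for palladium. Palladium is a group-10 element; Pd(II) is therefore d⁸. A 4d d⁸ ion has a large crystal-field splitting; square planar leaves the high-energy d_{x²−y²} orbital empty and maximises CFSE. → square planar.
For [Y(CN)₄]−: Each cyanide is −1; balancing the −1 overall charge requires Y(III). Y sits in group 3, so the d-electron count is 3 − 3 = 0. A d⁰ ion has no crystal-field stabilisation preference between square planar and tetrahedral, so four ligands adopt the sterically favoured tetrahedral geometry. → tetrahedral.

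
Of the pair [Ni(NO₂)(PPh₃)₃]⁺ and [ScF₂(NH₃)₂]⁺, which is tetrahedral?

[ScF₂(NH₃)₂]⁺

For [Ni(NO₂)(PPh₃)₃]⁺: Ligand charges: each nitro (N-bound nitrite) is −1; triphenylphosphine is neutral. With an overall charge of +1 the nickel centre must be in the +2 oxidation state. Group 10 minus oxidation state 2 gives a d⁸ configuration. Nitro (N-bound nitrite) and triphenylphosphine are strong-field ligands (high in the spectrochemical series). A 3d d⁸ ion with strong-field ligands gains enough CFSE to favour square planar over tetrahedral. → square planar.
For [ScF₂(NH₃)₂]⁺: Ligand charges: each fluoride is −1; ammonia is neutral. With an overall charge of +1 the scandium centre must be in the +3 oxidation state. Scandium is a group-3 element; Sc(III) is therefore d⁰. A d⁰ ion has no crystal-field stabilisation preference between square planar and tetrahedral, so four ligands adopt the sterically favoured tetrahedral geometry. → tetrahedral.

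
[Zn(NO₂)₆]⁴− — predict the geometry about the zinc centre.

Summing ligand charges against the −4 overall charge gives an oxidation state of +2 for zinc.
Zinc is a group-12 element; Zn(II) is therefore d¹⁰.
With 6 monodentate ligands the coordination number is 6.
Six donors around a single metal centre give an octahedral coordination sphere.

octahedral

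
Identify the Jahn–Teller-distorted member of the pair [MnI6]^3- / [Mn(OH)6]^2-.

[MnI6]^3-: Ligand charges: each iodide is −1. With an overall charge of −3 the manganese centre must be in the +3 oxidation state. Mn sits in group 7, so the d-electron count is 7 − 3 = 4. Iodide is a weak-field ligand for a first-row metal, so the complex is high-spin. The t₂g³e_g¹ (high-spin) configuration has an unevenly filled e_g set; the Jahn–Teller theorem predicts a tetragonal distortion (typically axial elongation) to lift the degeneracy.
[Mn(OH)6]^2-: Ligand charges: each hydroxide is −1. With an overall charge of −2 the manganese centre must be in the +4 oxidation state. Manganese is a group-7 element; Mn(IV) is therefore d³. The d³ configuration leaves the e_g set evenly filled (or empty) — no strong Jahn–Teller driving force.

[MnI6]^3-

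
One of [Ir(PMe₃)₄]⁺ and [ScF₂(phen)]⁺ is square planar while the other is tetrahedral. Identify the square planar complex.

[Ir(PMe₃)₄]⁺

For [Ir(PMe₃)₄]⁺: Trimethylphosphine is neutral; balancing the +1 overall charge requires Ir(I). Group 9 minus oxidation state 1 gives a d⁸ configuration. A 5d d⁸ ion has a large crystal-field splitting; square planar leaves the high-energy d_{x²−y²} orbital empty and maximises CFSE. → square planar.
For [ScF₂(phen)]⁺: Ligand charges: each fluoride is −1; 1,10-phenanthroline is neutral. With an overall charge of +1 the scandium centre must be in the +3 oxidation state. Scandium is a group-3 element; Sc(III) is therefore d⁰. A d⁰ ion has no crystal-field stabilisation preference between square planar and tetrahedral, so four ligands adopt the sterically favoured tetrahedral geometry. → tetrahedral.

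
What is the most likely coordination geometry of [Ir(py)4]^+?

square planar

Pyridine is neutral; balancing the +1 overall charge requires Ir(I).
Ir sits in group 9, so the d-electron count is 9 − 1 = 8.
With 4 monodentate ligands the coordination number is 4.
A 5d d⁸ ion has a large crystal-field splitting; square planar leaves the high-energy d_{x²−y²} orbital empty and maximises CFSE.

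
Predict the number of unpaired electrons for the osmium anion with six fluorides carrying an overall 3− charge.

Ligand charges: each fluoride is −1. With an overall charge of −3 the osmium centre must be in the +3 oxidation state.
Group 8 minus oxidation state 3 gives a d⁵ configuration.
The spin state decides the count: a 5d ion has a large Δₒ and is invariably low-spin.
An octahedral low-spin d⁵ ion is t₂g⁵e_g⁰, giving 1 unpaired electron.

1 unpaired electron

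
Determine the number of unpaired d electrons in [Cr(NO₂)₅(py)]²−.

Each nitro (N-bound nitrite) is −1; pyridine is neutral; balancing the −2 overall charge requires Cr(III).
Cr sits in group 6, so the d-electron count is 6 − 3 = 3.
In an octahedral field the d³ configuration is t₂g³e_g⁰ (only one arrangement possible), giving 3 unpaired electrons.

3 unpaired electrons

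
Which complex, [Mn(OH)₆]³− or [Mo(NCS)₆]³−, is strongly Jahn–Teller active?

[Mn(OH)₆]³−: Each hydroxide is −1; balancing the −3 overall charge requires Mn(III). Group 7 minus oxidation state 3 gives a d⁴ configuration. Hydroxide is a weak-field ligand for a first-row metal, so the complex is high-spin. The t₂g³e_g¹ (high-spin) configuration has an unevenly filled e_g set; the Jahn–Teller theorem predicts a tetragonal distortion (typically axial elongation) to lift the degeneracy.
[Mo(NCS)₆]³−: Ligand charges: each isothiocyanate is −1. With an overall charge of −3 the molybdenum centre must be in the +3 oxidation state. Molybdenum is a group-6 element; Mo(III) is therefore d³. The d³ configuration leaves the e_g set evenly filled (or empty) — no strong Jahn–Teller driving force.

[Mn(OH)₆]³−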